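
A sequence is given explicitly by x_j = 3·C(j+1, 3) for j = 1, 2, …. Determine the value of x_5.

C(6, 3) = 20, so x_5 = 60.

60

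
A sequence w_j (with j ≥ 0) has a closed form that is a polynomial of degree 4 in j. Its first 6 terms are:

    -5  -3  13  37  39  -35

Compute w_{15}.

-33995

1st diffs: 2, 16, 24, 2, -74.
2nd diffs: 14, 8, -22, -76.
3rd diffs: -6, -30, -54.
4th diffs: -24, -24 (constant).
So w_j = -j^4 + 5j^3 - j^2 - j - 5.
Evaluating at j = 15 gives w_{15} = -33995.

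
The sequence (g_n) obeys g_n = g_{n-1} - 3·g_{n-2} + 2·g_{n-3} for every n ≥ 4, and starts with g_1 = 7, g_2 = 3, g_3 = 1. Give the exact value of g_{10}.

-26

Applying the relation repeatedly:
g_4 = 6, g_5 = 9, g_6 = -7, g_7 = -22, g_8 = 17, g_9 = 69, g_{10} = -26.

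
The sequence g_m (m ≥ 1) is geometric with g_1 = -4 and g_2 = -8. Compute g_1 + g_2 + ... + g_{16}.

Common ratio r = 2.
g_m = (-4)·2^(m-1).
S = (-4)·(2^16 - 1)/(2 - 1) = (-4)·(65536 - 1)/(1) = -262140.

-262140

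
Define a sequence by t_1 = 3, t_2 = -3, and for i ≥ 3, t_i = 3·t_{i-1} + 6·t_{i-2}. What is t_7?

1377

Compute successive terms:
t_3 = 9  t_4 = 9  t_5 = 81  t_6 = 297  t_7 = 1377.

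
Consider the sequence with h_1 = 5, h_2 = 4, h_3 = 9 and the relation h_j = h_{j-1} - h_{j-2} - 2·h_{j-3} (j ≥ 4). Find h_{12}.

h_4 = -5  h_5 = -22  h_6 = -35  h_7 = -3  h_8 = 76  h_9 = 149  h_{10} = 79  h_{11} = -222  h_{12} = -599.

-599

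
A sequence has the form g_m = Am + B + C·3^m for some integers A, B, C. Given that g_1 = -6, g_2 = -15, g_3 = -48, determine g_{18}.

-774840927

Write the equations: A + B + 3C = -6; 2A + B + 9C = -15; 3A + B + 27C = -48.
Subtracting the first from the second: A + 6C = -9.
Subtracting the second from the third: A + 18C = -33.
Solving: C = -2, A = 3, then B = -3.
Therefore g_{18} = 54 + (-3) + (-2)·387420489 = -774840927.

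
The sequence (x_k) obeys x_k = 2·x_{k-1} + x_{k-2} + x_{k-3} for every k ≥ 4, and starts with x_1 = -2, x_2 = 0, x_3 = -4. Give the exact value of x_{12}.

x_4 = -10  x_5 = -24  x_6 = -62  x_7 = -158  x_8 = -402  x_9 = -1024  x_{10} = -2608  x_{11} = -6642  x_{12} = -16916.

-16916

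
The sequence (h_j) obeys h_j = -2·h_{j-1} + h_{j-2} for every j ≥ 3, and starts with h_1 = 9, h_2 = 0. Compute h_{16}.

-727038

Compute successive terms:
h_3 = 9;  h_4 = -18;  h_5 = 45;  …;  h_{13} = 51669;  h_{14} = -124740;  h_{15} = 301149;  h_{16} = -727038.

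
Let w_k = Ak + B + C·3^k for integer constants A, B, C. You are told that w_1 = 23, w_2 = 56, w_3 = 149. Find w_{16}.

Plug in k = 1, 2, 3: A + B + 3C = 23; 2A + B + 9C = 56; 3A + B + 27C = 149.
Subtracting the first from the second: A + 6C = 33.
Subtracting the second from the third: A + 18C = 93.
Solving: C = 5, A = 3, then B = 5.
Therefore w_{16} = 48 + 5 + 5·43046721 = 215233658.

215233658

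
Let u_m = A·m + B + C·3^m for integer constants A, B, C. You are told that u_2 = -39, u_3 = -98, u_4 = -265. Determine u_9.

The three given values yield: 2A + B + 9C = -39; 3A + B + 27C = -98; 4A + B + 81C = -265.
Subtracting the first from the second: A + 18C = -59.
Subtracting the second from the third: A + 54C = -167.
Solving: C = -3, A = -5, then B = -2.
So u_m = -5·m + (-2) + (-3)·3^m; at m=9 this is -59096.

-59096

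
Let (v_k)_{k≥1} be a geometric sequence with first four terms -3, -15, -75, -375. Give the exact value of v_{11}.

Common ratio r = 5.
v_k = (-3)·5^(k-1).
v_{11} = (-3)·5^10 = -29296875.

-29296875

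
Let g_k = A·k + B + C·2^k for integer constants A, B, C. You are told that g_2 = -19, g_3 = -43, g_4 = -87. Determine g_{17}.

Plug in k = 2, 3, 4: 2A + B + 4C = -19; 3A + B + 8C = -43; 4A + B + 16C = -87.
Subtracting the first from the second: A + 4C = -24.
Subtracting the second from the third: A + 8C = -44.
Solving: C = -5, A = -4, then B = 9.
Therefore g_{17} = -68 + 9 + (-5)·131072 = -655419.

-655419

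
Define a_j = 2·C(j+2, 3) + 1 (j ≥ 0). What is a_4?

41

C(6, 3) = 20, so a_4 = 41.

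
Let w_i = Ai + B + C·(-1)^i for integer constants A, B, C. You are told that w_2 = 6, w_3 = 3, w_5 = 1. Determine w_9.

Plug in i = 2, 3, 5: 2A + B + C = 6; 3A + B - C = 3; 5A + B - C = 1.
Subtracting the first from the second: A - 2C = -3.
Subtracting the second from the third: 2A = -2.
Solving: C = 1, A = -1, then B = 7.
Therefore w_9 = -9 + 7 + 1·(-1) = -3.

-3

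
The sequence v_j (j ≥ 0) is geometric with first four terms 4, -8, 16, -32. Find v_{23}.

-33554432

Common ratio r = -2.
v_j = 4·(-2)^(j-0).
v_{23} = 4·(-2)^23 = -33554432.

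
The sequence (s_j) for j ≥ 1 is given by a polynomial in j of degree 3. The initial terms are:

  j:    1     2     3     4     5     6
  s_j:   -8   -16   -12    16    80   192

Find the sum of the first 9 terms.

1st diffs: -8, 4, 28, 64, 112.
2nd diffs: 12, 24, 36, 48.
3rd diffs: 12, 12, 12 (constant).
Newton forward-difference form: s_j = -8 + (-8)·C(j-1,1) + 12·C(j-1,2) + 12·C(j-1,3).
Continuing: 364, 608, 936.
Summing j = 1..9 (9 terms) gives 2160.

2160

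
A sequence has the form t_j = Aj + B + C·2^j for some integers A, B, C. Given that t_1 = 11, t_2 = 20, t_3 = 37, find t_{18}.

1048596

Plug in j = 1, 2, 3: A + B + 2C = 11; 2A + B + 4C = 20; 3A + B + 8C = 37.
Subtracting the first from the second: A + 2C = 9.
Subtracting the second from the third: A + 4C = 17.
Solving: C = 4, A = 1, then B = 2.
Therefore t_{18} = 18 + 2 + 4·262144 = 1048596.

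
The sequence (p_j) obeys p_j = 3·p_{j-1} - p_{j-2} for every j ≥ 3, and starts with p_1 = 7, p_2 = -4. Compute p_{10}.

-17245

p_3 = -19, p_4 = -53, p_5 = -140, p_6 = -367, p_7 = -961, p_8 = -2516, p_9 = -6587, p_{10} = -17245.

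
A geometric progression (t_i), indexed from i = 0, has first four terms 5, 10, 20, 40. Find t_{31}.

10737418240

Common ratio r = 2.
t_i = 5·2^(i-0).
t_{31} = 5·2^31 = 10737418240.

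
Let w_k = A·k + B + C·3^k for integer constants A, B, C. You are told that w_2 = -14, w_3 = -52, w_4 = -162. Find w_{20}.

-6973568834

The three given values yield: 2A + B + 9C = -14; 3A + B + 27C = -52; 4A + B + 81C = -162.
Subtracting the first from the second: A + 18C = -38.
Subtracting the second from the third: A + 54C = -110.
Solving: C = -2, A = -2, then B = 8.
So w_k = -2·k + 8 + (-2)·3^k; at k=20 this is -6973568834.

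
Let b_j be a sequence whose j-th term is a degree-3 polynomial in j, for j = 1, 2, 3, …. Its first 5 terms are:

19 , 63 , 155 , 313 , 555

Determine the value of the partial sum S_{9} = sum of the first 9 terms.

8055

1st diffs: 44, 92, 158, 242.
2nd diffs: 48, 66, 84.
3rd diffs: 18, 18 (constant).
Newton forward-difference form: b_j = 19 + 44·C(j-1,1) + 48·C(j-1,2) + 18·C(j-1,3).
Continuing: 899, 1363, 1965, 2723.
Summing j = 1..9 (9 terms) gives 8055.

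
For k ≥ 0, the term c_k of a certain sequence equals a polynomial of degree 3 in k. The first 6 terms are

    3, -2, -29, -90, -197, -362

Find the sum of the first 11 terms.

-7832

1st diffs: -5, -27, -61, -107, -165.
2nd diffs: -22, -34, -46, -58.
3rd diffs: -12, -12, -12 (constant).
So c_k = -2k^3 - 5k^2 + 2k + 3.
Continuing: …, -597, -914, -1325, -1842, …, c_{10} = -2477.
Summing k = 0..10 (11 terms) gives -7832.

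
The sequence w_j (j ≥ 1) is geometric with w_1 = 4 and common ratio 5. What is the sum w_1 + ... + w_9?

1953124

w_j = 4·5^(j-1).
S = 4·(5^9 - 1)/(5 - 1) = 4·(1953125 - 1)/(4) = 1953124.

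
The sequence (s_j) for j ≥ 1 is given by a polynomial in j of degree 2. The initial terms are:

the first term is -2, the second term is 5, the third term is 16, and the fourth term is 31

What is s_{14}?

401

1st diffs: 7, 11, 15.
2nd diffs: 4, 4 (constant).
Newton forward-difference form: s_j = -2 + 7·C(j-1,1) + 4·C(j-1,2).
At j = 14: j-1 = 13, so s_{14} = -2 + 91 + 312 = 401.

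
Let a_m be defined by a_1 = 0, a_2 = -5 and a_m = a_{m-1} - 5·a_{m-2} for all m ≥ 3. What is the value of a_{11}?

-5555

Applying the relation repeatedly:
a_3 = -5; a_4 = 20; a_5 = 45; a_6 = -55; a_7 = -280; a_8 = -5; a_9 = 1395; a_{10} = 1420; a_{11} = -5555.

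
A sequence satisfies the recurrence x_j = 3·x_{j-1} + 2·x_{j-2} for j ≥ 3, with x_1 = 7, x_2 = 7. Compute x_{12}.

Step forward from the initial values:
x_3 = 35;  x_4 = 119;  x_5 = 427;  x_6 = 1519;  x_7 = 5411;  x_8 = 19271;  x_9 = 68635;  x_{10} = 244447;  x_{11} = 870611;  x_{12} = 3100727.

3100727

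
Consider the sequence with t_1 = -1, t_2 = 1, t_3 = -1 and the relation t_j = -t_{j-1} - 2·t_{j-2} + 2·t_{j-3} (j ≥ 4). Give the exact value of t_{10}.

Applying the relation repeatedly:
t_4 = -3  t_5 = 7  t_6 = -3  t_7 = -17  t_8 = 37  t_9 = -9  t_{10} = -99.

-99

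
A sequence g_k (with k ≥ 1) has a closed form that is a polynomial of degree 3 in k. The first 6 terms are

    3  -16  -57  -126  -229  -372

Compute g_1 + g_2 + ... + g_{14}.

1st diffs: -19, -41, -69, -103, -143.
2nd diffs: -22, -28, -34, -40.
3rd diffs: -6, -6, -6 (constant).
Newton forward-difference form: g_k = 3 + (-19)·C(k-1,1) + (-22)·C(k-1,2) + (-6)·C(k-1,3).
Continuing: …, -561, -802, -1101, -1464, …, g_{14} = -3676.
Summing k = 1..14 (14 terms) gives -15701.

-15701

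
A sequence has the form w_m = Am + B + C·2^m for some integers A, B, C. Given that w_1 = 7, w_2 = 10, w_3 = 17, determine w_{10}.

2042

Write the equations: A + B + 2C = 7; 2A + B + 4C = 10; 3A + B + 8C = 17.
Subtracting the first from the second: A + 2C = 3.
Subtracting the second from the third: A + 4C = 7.
Solving: C = 2, A = -1, then B = 4.
Hence w_{10} = -1·10 + 4 + 2·1024 = 2042.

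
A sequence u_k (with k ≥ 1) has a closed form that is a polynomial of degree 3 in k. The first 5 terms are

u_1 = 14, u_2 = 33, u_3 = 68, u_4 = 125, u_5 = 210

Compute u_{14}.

3225

1st diffs: 19, 35, 57, 85.
2nd diffs: 16, 22, 28.
3rd diffs: 6, 6 (constant).
Newton forward-difference form: u_k = 14 + 19·C(k-1,1) + 16·C(k-1,2) + 6·C(k-1,3).
At k = 14: k-1 = 13, so u_{14} = 14 + 247 + 1248 + 1716 = 3225.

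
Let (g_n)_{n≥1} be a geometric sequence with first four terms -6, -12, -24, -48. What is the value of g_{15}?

Common ratio r = 2.
g_n = (-6)·2^(n-1).
g_{15} = (-6)·2^14 = -98304.

-98304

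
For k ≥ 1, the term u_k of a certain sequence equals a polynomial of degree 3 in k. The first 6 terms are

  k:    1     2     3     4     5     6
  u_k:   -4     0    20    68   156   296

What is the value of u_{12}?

2900

1st diffs: 4, 20, 48, 88, 140.
2nd diffs: 16, 28, 40, 52.
3rd diffs: 12, 12, 12 (constant).
Newton forward-difference form: u_k = -4 + 4·C(k-1,1) + 16·C(k-1,2) + 12·C(k-1,3).
At k = 12: k-1 = 11, so u_{12} = -4 + 44 + 880 + 1980 = 2900.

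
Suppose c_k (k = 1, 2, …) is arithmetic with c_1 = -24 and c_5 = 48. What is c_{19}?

300

Common difference d = (48 - (-24)) / (5 - 1) = 18.
c_k = -24 + (k - 1)·18.
c_{19} = -24 + 18·18 = 300.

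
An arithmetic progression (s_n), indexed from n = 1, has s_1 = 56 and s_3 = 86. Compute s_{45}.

716

Common difference d = (86 - 56) / (3 - 1) = 15.
s_n = 56 + (n - 1)·15.
s_{45} = 56 + 44·15 = 716.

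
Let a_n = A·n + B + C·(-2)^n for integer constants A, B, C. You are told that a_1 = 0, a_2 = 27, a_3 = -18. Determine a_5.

At n = 1, 2, 3: A + B - 2C = 0; 2A + B + 4C = 27; 3A + B - 8C = -18.
Subtracting the first from the second: A + 6C = 27.
Subtracting the second from the third: A - 12C = -45.
Solving: C = 4, A = 3, then B = 5.
Hence a_5 = 3·5 + 5 + 4·(-32) = -108.

-108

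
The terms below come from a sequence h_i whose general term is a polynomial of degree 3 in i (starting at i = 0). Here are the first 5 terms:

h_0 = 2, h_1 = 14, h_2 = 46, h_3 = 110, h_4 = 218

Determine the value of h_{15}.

7742

1st diffs: 12, 32, 64, 108.
2nd diffs: 20, 32, 44.
3rd diffs: 12, 12 (constant).
Newton forward-difference form: h_i = 2 + 12·C(i,1) + 20·C(i,2) + 12·C(i,3).
At i = 15: i = 15, so h_{15} = 2 + 180 + 2100 + 5460 = 7742.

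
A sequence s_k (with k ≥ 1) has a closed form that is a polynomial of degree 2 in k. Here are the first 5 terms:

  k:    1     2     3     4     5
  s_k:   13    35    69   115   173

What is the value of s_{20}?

2483

1st diffs: 22, 34, 46, 58.
2nd diffs: 12, 12, 12 (constant).
Newton forward-difference form: s_k = 13 + 22·C(k-1,1) + 12·C(k-1,2).
At k = 20: k-1 = 19, so s_{20} = 13 + 418 + 2052 = 2483.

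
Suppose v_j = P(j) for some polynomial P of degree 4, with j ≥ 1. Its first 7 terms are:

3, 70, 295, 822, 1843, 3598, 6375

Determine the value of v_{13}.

66675

1st diffs: 67, 225, 527, 1021, 1755, 2777.
2nd diffs: 158, 302, 494, 734, 1022.
3rd diffs: 144, 192, 240, 288.
4th diffs: 48, 48, 48 (constant).
Newton forward-difference form: v_j = 3 + 67·C(j-1,1) + 158·C(j-1,2) + 144·C(j-1,3) + 48·C(j-1,4).
At j = 13: j-1 = 12, so v_{13} = 3 + 804 + 10428 + 31680 + 23760 = 66675.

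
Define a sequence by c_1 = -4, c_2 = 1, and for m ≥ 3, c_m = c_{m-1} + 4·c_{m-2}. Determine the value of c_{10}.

-5891

Compute successive terms:
c_3 = -15, c_4 = -11, c_5 = -71, c_6 = -115, c_7 = -399, c_8 = -859, c_9 = -2455, c_{10} = -5891.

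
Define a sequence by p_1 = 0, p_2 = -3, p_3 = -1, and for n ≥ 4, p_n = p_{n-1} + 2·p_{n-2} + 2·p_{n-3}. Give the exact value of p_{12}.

-4439

Iterate the recurrence:
p_4 = -7; p_5 = -15; p_6 = -31; p_7 = -75; p_8 = -167; p_9 = -379; p_{10} = -863; p_{11} = -1955; p_{12} = -4439.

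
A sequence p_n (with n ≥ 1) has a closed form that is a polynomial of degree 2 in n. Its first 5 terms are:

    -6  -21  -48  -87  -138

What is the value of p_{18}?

-1893

1st diffs: -15, -27, -39, -51.
2nd diffs: -12, -12, -12 (constant).
Newton forward-difference form: p_n = -6 + (-15)·C(n-1,1) + (-12)·C(n-1,2).
At n = 18: n-1 = 17, so p_{18} = -6 - 255 - 1632 = -1893.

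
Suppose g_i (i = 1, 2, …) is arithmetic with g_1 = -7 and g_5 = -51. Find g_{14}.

-150

Common difference d = (-51 - (-7)) / (5 - 1) = -11.
g_i = -7 + (i - 1)·(-11).
g_{14} = -7 + 13·(-11) = -150.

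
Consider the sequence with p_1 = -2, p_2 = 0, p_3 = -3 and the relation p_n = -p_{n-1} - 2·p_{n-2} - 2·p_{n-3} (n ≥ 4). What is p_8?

21

Applying the relation repeatedly:
p_4 = 7  p_5 = -1  p_6 = -7  p_7 = -5  p_8 = 21.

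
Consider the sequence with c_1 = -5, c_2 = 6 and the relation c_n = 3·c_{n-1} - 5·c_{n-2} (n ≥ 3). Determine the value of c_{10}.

8451

c_3 = 43;  c_4 = 99;  c_5 = 82;  c_6 = -249;  c_7 = -1157;  c_8 = -2226;  c_9 = -893;  c_{10} = 8451.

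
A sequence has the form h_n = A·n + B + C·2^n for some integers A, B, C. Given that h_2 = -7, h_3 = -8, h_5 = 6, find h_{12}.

Plug in n = 2, 3, 5: 2A + B + 4C = -7; 3A + B + 8C = -8; 5A + B + 32C = 6.
Subtracting the first from the second: A + 4C = -1.
Subtracting the second from the third: 2A + 24C = 14.
Solving: C = 1, A = -5, then B = -1.
So h_n = -5·n + (-1) + 1·2^n; at n=12 this is 4035.

4035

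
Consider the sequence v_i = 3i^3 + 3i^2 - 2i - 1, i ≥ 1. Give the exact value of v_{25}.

48699

v_{25} = 3·25^3 + 3·25^2 - 2·25 - 1 = 48699.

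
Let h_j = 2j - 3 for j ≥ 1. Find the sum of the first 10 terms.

Over j = 1..10: Σj = 55.
Total = (2)·55 + (-3)·10 = 80.

80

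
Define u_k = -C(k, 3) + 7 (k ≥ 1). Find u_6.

-13

C(6, 3) = 20, so u_6 = -13.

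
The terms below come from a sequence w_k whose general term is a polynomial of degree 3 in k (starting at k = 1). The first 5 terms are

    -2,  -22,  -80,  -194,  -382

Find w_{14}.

1st diffs: -20, -58, -114, -188.
2nd diffs: -38, -56, -74.
3rd diffs: -18, -18 (constant).
Newton forward-difference form: w_k = -2 + (-20)·C(k-1,1) + (-38)·C(k-1,2) + (-18)·C(k-1,3).
At k = 14: k-1 = 13, so w_{14} = -2 - 260 - 2964 - 5148 = -8374.

-8374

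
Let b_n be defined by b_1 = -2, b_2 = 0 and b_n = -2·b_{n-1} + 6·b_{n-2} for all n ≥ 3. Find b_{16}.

166193664

Step forward from the initial values:
b_3 = -12, b_4 = 24, b_5 = -120, …, b_{13} = -3430272, b_{14} = 12503040, b_{15} = -45587712, b_{16} = 166193664.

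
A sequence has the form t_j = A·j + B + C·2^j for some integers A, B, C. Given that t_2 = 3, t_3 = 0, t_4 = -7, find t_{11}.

At j = 2, 3, 4: 2A + B + 4C = 3; 3A + B + 8C = 0; 4A + B + 16C = -7.
Subtracting the first from the second: A + 4C = -3.
Subtracting the second from the third: A + 8C = -7.
Solving: C = -1, A = 1, then B = 5.
Hence t_{11} = 1·11 + 5 + (-1)·2048 = -2032.

-2032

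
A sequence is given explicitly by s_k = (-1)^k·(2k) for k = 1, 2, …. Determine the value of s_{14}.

(-1)^14 = 1; 2k at k=14 is 28; so s_{14} = 28.

28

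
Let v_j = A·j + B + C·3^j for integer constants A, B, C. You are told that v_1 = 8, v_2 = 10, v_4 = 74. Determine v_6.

At j = 1, 2, 4: A + B + 3C = 8; 2A + B + 9C = 10; 4A + B + 81C = 74.
Subtracting the first from the second: A + 6C = 2.
Subtracting the second from the third: 2A + 72C = 64.
Solving: C = 1, A = -4, then B = 9.
So v_j = -4·j + 9 + 1·3^j; at j=6 this is 714.

714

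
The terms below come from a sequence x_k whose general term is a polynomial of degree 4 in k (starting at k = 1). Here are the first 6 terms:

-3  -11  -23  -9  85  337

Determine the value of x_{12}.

12559

1st diffs: -8, -12, 14, 94, 252.
2nd diffs: -4, 26, 80, 158.
3rd diffs: 30, 54, 78.
4th diffs: 24, 24 (constant).
So x_k = k^4 - 5k^3 + 3k^2 + 3k - 5.
Evaluating at k = 12 gives x_{12} = 12559.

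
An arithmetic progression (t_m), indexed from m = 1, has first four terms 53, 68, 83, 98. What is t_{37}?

593

Common difference d = 15.
t_m = 53 + (m - 1)·15.
t_{37} = 53 + 36·15 = 593.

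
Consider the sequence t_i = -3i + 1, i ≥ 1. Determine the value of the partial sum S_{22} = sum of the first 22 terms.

Over i = 1..22: Σi = 253.
Total = (-3)·253 + (1)·22 = -737.

-737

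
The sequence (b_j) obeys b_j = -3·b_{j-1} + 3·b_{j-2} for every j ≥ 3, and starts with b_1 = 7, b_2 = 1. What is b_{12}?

-2304126

Compute successive terms:
b_3 = 18; b_4 = -51; b_5 = 207; b_6 = -774; b_7 = 2943; b_8 = -11151; b_9 = 42282; b_{10} = -160299; b_{11} = 607743; b_{12} = -2304126.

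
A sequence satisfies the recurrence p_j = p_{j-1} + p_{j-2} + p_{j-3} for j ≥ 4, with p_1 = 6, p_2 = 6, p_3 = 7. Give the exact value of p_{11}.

Compute successive terms:
p_4 = 19, p_5 = 32, p_6 = 58, p_7 = 109, p_8 = 199, p_9 = 366, p_{10} = 674, p_{11} = 1239.

1239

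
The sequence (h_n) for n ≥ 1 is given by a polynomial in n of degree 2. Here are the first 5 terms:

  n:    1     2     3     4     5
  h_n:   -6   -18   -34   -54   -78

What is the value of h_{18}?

1st diffs: -12, -16, -20, -24.
2nd diffs: -4, -4, -4 (constant).
Newton forward-difference form: h_n = -6 + (-12)·C(n-1,1) + (-4)·C(n-1,2).
At n = 18: n-1 = 17, so h_{18} = -6 - 204 - 544 = -754.

-754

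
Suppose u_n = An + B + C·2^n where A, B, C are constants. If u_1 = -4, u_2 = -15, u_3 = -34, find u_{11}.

The three given values yield: A + B + 2C = -4; 2A + B + 4C = -15; 3A + B + 8C = -34.
Subtracting the first from the second: A + 2C = -11.
Subtracting the second from the third: A + 4C = -19.
Solving: C = -4, A = -3, then B = 7.
Hence u_{11} = -3·11 + 7 + (-4)·2048 = -8218.

-8218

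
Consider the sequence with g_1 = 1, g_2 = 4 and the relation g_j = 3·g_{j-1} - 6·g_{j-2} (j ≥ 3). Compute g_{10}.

2754

Compute successive terms:
g_3 = 6  g_4 = -6  g_5 = -54  g_6 = -126  g_7 = -54  g_8 = 594  g_9 = 2106  g_{10} = 2754.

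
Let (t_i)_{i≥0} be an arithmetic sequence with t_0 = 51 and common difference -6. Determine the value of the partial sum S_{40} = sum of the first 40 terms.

t_i = 51 + (i - 0)·(-6).
t_{39} = -183; S = 40·(51 + (-183))/2 = -2640.

-2640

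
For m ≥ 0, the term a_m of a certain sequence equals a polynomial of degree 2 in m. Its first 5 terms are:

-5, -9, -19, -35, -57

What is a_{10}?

1st diffs: -4, -10, -16, -22.
2nd diffs: -6, -6, -6 (constant).
Newton forward-difference form: a_m = -5 + (-4)·C(m,1) + (-6)·C(m,2).
At m = 10: m = 10, so a_{10} = -5 - 40 - 270 = -315.

-315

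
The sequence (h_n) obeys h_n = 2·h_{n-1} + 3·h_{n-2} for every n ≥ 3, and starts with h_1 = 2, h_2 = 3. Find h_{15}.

5978712

Iterate the recurrence:
h_3 = 12; h_4 = 33; h_5 = 102; …; h_{12} = 221433; h_{13} = 664302; h_{14} = 1992903; h_{15} = 5978712.
(Characteristic roots are 3 and -1.)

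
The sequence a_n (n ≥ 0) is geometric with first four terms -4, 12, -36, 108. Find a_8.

Common ratio r = -3.
a_n = (-4)·(-3)^(n-0).
a_8 = (-4)·(-3)^8 = -26244.

-26244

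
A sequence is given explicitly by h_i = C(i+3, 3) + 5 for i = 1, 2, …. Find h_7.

C(10, 3) = 120, so h_7 = 125.

125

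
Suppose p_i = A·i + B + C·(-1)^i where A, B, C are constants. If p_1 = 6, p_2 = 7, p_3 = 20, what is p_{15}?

Plug in i = 1, 2, 3: A + B - C = 6; 2A + B + C = 7; 3A + B - C = 20.
Subtracting the first from the second: A + 2C = 1.
Subtracting the second from the third: A - 2C = 13.
Solving: C = -3, A = 7, then B = -4.
Hence p_{15} = 7·15 + (-4) + (-3)·(-1) = 104.

104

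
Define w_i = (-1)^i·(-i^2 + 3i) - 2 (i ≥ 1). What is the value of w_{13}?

128

(-1)^13 = -1; -i^2 + 3i at i=13 is -130; so w_{13} = 128.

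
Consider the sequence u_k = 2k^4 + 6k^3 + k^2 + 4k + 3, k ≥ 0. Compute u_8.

u_8 = 2·8^4 + 6·8^3 + 1·8^2 + 4·8 + 3 = 11363.

11363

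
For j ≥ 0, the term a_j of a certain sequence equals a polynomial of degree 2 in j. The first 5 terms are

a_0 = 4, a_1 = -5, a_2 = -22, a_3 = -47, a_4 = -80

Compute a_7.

1st diffs: -9, -17, -25, -33.
2nd diffs: -8, -8, -8 (constant).
Newton forward-difference form: a_j = 4 + (-9)·C(j,1) + (-8)·C(j,2).
At j = 7: j = 7, so a_7 = 4 - 63 - 168 = -227.

-227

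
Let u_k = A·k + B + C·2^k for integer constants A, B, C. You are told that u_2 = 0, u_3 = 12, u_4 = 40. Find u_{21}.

The three given values yield: 2A + B + 4C = 0; 3A + B + 8C = 12; 4A + B + 16C = 40.
Subtracting the first from the second: A + 4C = 12.
Subtracting the second from the third: A + 8C = 28.
Solving: C = 4, A = -4, then B = -8.
Hence u_{21} = -4·21 + (-8) + 4·2097152 = 8388516.

8388516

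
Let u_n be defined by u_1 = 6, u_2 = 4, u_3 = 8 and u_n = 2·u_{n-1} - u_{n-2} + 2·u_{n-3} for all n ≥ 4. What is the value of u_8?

360

u_4 = 24, u_5 = 48, u_6 = 88, u_7 = 176, u_8 = 360.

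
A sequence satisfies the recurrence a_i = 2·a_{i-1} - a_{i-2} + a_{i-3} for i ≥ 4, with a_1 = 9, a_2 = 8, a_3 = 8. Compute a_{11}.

961

Iterate the recurrence:
a_4 = 17  a_5 = 34  a_6 = 59  a_7 = 101  a_8 = 177  a_9 = 312  a_{10} = 548  a_{11} = 961.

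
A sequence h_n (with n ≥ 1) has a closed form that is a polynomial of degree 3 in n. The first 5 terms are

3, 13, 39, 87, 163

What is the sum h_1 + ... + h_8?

1620

1st diffs: 10, 26, 48, 76.
2nd diffs: 16, 22, 28.
3rd diffs: 6, 6 (constant).
So h_n = n^3 + 2n^2 - 3n + 3.
Continuing: 273, 423, 619.
Summing n = 1..8 (8 terms) gives 1620.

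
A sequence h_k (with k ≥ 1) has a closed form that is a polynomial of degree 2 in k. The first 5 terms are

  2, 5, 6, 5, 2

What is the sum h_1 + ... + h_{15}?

-565

1st diffs: 3, 1, -1, -3.
2nd diffs: -2, -2, -2 (constant).
Newton forward-difference form: h_k = 2 + 3·C(k-1,1) + (-2)·C(k-1,2).
Continuing: …, -3, -10, -19, -30, …, h_{15} = -138.
Summing k = 1..15 (15 terms) gives -565.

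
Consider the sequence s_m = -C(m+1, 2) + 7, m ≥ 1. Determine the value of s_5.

C(6, 2) = 15, so s_5 = -8.

-8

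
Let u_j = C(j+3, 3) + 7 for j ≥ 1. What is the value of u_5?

63

C(8, 3) = 56, so u_5 = 63.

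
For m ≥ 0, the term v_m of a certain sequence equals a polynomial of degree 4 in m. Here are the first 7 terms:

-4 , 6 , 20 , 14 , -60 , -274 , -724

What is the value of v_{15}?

1st diffs: 10, 14, -6, -74, -214, -450.
2nd diffs: 4, -20, -68, -140, -236.
3rd diffs: -24, -48, -72, -96.
4th diffs: -24, -24, -24 (constant).
Newton forward-difference form: v_m = -4 + 10·C(m,1) + 4·C(m,2) + (-24)·C(m,3) + (-24)·C(m,4).
At m = 15: m = 15, so v_{15} = -4 + 150 + 420 - 10920 - 32760 = -43114.

-43114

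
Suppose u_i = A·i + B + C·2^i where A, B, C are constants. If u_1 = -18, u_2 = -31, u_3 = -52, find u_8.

Write the equations: A + B + 2C = -18; 2A + B + 4C = -31; 3A + B + 8C = -52.
Subtracting the first from the second: A + 2C = -13.
Subtracting the second from the third: A + 4C = -21.
Solving: C = -4, A = -5, then B = -5.
Hence u_8 = -5·8 + (-5) + (-4)·256 = -1069.

-1069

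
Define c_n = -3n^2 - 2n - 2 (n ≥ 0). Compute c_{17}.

-903

c_{17} = -3·17^2 - 2·17 - 2 = -903.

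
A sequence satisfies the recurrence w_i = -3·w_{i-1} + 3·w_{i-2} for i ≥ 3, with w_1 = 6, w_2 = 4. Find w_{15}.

Iterate the recurrence:
w_3 = 6, w_4 = -6, w_5 = 36, …, w_{12} = -379566, w_{13} = 1439046, w_{14} = -5455836, w_{15} = 20684646.

20684646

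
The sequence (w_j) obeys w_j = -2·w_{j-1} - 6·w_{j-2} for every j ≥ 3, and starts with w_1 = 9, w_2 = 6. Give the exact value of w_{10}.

w_3 = -66;  w_4 = 96;  w_5 = 204;  w_6 = -984;  w_7 = 744;  w_8 = 4416;  w_9 = -13296;  w_{10} = 96.

96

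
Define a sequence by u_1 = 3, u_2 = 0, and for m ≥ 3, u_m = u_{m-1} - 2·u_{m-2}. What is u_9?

-42

Step forward from the initial values:
u_3 = -6, u_4 = -6, u_5 = 6, u_6 = 18, u_7 = 6, u_8 = -30, u_9 = -42.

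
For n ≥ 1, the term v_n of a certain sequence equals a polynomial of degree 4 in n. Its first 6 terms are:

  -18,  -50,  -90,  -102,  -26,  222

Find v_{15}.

35934

1st diffs: -32, -40, -12, 76, 248.
2nd diffs: -8, 28, 88, 172.
3rd diffs: 36, 60, 84.
4th diffs: 24, 24 (constant).
So v_n = n^4 - 4n^3 - 5n^2 - 4n - 6.
Evaluating at n = 15 gives v_{15} = 35934.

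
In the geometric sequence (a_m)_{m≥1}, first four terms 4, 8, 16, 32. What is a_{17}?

262144

Common ratio r = 2.
a_m = 4·2^(m-1).
a_{17} = 4·2^16 = 262144.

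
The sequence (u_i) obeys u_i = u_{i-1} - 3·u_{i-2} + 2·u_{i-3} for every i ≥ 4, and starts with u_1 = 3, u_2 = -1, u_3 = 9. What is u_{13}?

478

Compute successive terms:
u_4 = 18; u_5 = -11; u_6 = -47; u_7 = 22; u_8 = 141; u_9 = -19; u_{10} = -398; u_{11} = -59; u_{12} = 1097; u_{13} = 478.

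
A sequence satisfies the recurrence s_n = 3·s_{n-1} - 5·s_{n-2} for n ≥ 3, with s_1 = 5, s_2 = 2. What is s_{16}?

Step forward from the initial values:
s_3 = -19  s_4 = -67  s_5 = -106  …  s_{13} = -35131  s_{14} = 91442  s_{15} = 449981  s_{16} = 892733.

892733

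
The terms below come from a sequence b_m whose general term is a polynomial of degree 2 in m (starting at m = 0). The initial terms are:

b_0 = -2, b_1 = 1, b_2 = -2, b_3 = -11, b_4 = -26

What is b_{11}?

1st diffs: 3, -3, -9, -15.
2nd diffs: -6, -6, -6 (constant).
Newton forward-difference form: b_m = -2 + 3·C(m,1) + (-6)·C(m,2).
At m = 11: m = 11, so b_{11} = -2 + 33 - 330 = -299.

-299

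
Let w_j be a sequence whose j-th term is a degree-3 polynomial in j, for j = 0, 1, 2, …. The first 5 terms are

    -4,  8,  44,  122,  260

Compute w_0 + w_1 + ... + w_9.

1st diffs: 12, 36, 78, 138.
2nd diffs: 24, 42, 60.
3rd diffs: 18, 18 (constant).
Newton forward-difference form: w_j = -4 + 12·C(j,1) + 24·C(j,2) + 18·C(j,3).
Continuing: …, 476, 788, 1214, 1772, …, w_9 = 2480.
Summing j = 0..9 (10 terms) gives 7160.

7160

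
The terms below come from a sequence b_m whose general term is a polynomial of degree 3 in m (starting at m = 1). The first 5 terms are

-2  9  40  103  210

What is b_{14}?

1st diffs: 11, 31, 63, 107.
2nd diffs: 20, 32, 44.
3rd diffs: 12, 12 (constant).
Newton forward-difference form: b_m = -2 + 11·C(m-1,1) + 20·C(m-1,2) + 12·C(m-1,3).
At m = 14: m-1 = 13, so b_{14} = -2 + 143 + 1560 + 3432 = 5133.

5133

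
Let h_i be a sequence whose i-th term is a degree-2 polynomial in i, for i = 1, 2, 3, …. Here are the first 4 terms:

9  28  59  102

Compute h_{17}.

1753

1st diffs: 19, 31, 43.
2nd diffs: 12, 12 (constant).
Newton forward-difference form: h_i = 9 + 19·C(i-1,1) + 12·C(i-1,2).
At i = 17: i-1 = 16, so h_{17} = 9 + 304 + 1440 = 1753.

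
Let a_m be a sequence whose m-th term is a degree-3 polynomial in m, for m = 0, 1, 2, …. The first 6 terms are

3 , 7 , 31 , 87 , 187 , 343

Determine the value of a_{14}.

6247

1st diffs: 4, 24, 56, 100, 156.
2nd diffs: 20, 32, 44, 56.
3rd diffs: 12, 12, 12 (constant).
Newton forward-difference form: a_m = 3 + 4·C(m,1) + 20·C(m,2) + 12·C(m,3).
At m = 14: m = 14, so a_{14} = 3 + 56 + 1820 + 4368 = 6247.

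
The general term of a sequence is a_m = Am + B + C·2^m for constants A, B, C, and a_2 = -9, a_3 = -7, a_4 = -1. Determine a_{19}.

524241

The three given values yield: 2A + B + 4C = -9; 3A + B + 8C = -7; 4A + B + 16C = -1.
Subtracting the first from the second: A + 4C = 2.
Subtracting the second from the third: A + 8C = 6.
Solving: C = 1, A = -2, then B = -9.
Therefore a_{19} = -38 + (-9) + 1·524288 = 524241.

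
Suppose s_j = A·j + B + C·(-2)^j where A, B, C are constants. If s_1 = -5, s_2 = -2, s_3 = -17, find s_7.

Write the equations: A + B - 2C = -5; 2A + B + 4C = -2; 3A + B - 8C = -17.
Subtracting the first from the second: A + 6C = 3.
Subtracting the second from the third: A - 12C = -15.
Solving: C = 1, A = -3, then B = 0.
So s_j = -3·j + 0 + 1·(-2)^j; at j=7 this is -149.

-149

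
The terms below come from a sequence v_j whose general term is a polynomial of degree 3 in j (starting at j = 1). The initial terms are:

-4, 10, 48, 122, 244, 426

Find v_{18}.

1st diffs: 14, 38, 74, 122, 182.
2nd diffs: 24, 36, 48, 60.
3rd diffs: 12, 12, 12 (constant).
Newton forward-difference form: v_j = -4 + 14·C(j-1,1) + 24·C(j-1,2) + 12·C(j-1,3).
At j = 18: j-1 = 17, so v_{18} = -4 + 238 + 3264 + 8160 = 11658.

11658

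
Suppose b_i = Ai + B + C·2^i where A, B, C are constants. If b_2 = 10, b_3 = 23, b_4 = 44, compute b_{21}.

Write the equations: 2A + B + 4C = 10; 3A + B + 8C = 23; 4A + B + 16C = 44.
Subtracting the first from the second: A + 4C = 13.
Subtracting the second from the third: A + 8C = 21.
Solving: C = 2, A = 5, then B = -8.
Therefore b_{21} = 105 + (-8) + 2·2097152 = 4194401.

4194401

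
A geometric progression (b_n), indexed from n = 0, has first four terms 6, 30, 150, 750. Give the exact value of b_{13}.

Common ratio r = 5.
b_n = 6·5^(n-0).
b_{13} = 6·5^13 = 7324218750.

7324218750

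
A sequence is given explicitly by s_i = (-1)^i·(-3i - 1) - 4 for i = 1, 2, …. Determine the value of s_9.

24

(-1)^9 = -1; -3i - 1 at i=9 is -28; so s_9 = 24.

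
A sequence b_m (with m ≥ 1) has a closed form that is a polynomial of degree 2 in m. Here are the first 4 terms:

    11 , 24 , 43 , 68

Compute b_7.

179

1st diffs: 13, 19, 25.
2nd diffs: 6, 6 (constant).
Newton forward-difference form: b_m = 11 + 13·C(m-1,1) + 6·C(m-1,2).
At m = 7: m-1 = 6, so b_7 = 11 + 78 + 90 = 179.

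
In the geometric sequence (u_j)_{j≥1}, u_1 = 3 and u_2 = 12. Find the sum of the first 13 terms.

Common ratio r = 4.
u_j = 3·4^(j-1).
S = 3·(4^13 - 1)/(4 - 1) = 3·(67108864 - 1)/(3) = 67108863.

67108863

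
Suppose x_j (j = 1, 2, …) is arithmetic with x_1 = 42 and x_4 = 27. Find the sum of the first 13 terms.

156

Common difference d = (27 - 42) / (4 - 1) = -5.
x_j = 42 + (j - 1)·(-5).
x_{13} = -18; S = 13·(42 + (-18))/2 = 156.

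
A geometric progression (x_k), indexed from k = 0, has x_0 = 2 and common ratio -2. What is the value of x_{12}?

8192

x_k = 2·(-2)^(k-0).
x_{12} = 2·(-2)^12 = 8192.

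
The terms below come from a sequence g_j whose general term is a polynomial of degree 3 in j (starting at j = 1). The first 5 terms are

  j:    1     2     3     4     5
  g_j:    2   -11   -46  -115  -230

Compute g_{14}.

1st diffs: -13, -35, -69, -115.
2nd diffs: -22, -34, -46.
3rd diffs: -12, -12 (constant).
So g_j = -2j^3 + j^2 - 2j + 5.
Evaluating at j = 14 gives g_{14} = -5315.

-5315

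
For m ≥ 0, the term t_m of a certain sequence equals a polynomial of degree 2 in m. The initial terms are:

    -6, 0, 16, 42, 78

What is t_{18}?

1st diffs: 6, 16, 26, 36.
2nd diffs: 10, 10, 10 (constant).
Newton forward-difference form: t_m = -6 + 6·C(m,1) + 10·C(m,2).
At m = 18: m = 18, so t_{18} = -6 + 108 + 1530 = 1632.

1632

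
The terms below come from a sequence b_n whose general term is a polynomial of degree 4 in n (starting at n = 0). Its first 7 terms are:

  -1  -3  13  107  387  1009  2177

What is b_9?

1st diffs: -2, 16, 94, 280, 622, 1168.
2nd diffs: 18, 78, 186, 342, 546.
3rd diffs: 60, 108, 156, 204.
4th diffs: 48, 48, 48 (constant).
So b_n = 2n^4 - 2n^3 + n^2 - 3n - 1.
Evaluating at n = 9 gives b_9 = 11717.

11717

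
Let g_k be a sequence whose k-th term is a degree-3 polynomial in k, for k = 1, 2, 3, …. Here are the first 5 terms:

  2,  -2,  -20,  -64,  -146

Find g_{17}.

-8462

1st diffs: -4, -18, -44, -82.
2nd diffs: -14, -26, -38.
3rd diffs: -12, -12 (constant).
Newton forward-difference form: g_k = 2 + (-4)·C(k-1,1) + (-14)·C(k-1,2) + (-12)·C(k-1,3).
At k = 17: k-1 = 16, so g_{17} = 2 - 64 - 1680 - 6720 = -8462.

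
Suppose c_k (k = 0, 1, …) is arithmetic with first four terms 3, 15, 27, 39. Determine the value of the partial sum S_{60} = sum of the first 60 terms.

Common difference d = 12.
c_k = 3 + (k - 0)·12.
c_{59} = 711; S = 60·(3 + 711)/2 = 21420.

21420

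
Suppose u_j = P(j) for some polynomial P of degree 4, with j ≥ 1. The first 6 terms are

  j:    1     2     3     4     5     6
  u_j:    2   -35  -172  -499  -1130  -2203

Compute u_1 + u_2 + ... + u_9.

1st diffs: -37, -137, -327, -631, -1073.
2nd diffs: -100, -190, -304, -442.
3rd diffs: -90, -114, -138.
4th diffs: -24, -24 (constant).
So u_j = -j^4 - 5j^3 + 5j^2 - 2j + 5.
Continuing: -3880, -6347, -9814.
Summing j = 1..9 (9 terms) gives -24078.

-24078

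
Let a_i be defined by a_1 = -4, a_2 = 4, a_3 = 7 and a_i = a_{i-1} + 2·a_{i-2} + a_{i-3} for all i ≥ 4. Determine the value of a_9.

584

Compute successive terms:
a_4 = 11; a_5 = 29; a_6 = 58; a_7 = 127; a_8 = 272; a_9 = 584.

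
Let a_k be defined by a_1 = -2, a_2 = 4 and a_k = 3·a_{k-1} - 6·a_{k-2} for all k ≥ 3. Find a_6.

-288

Iterate the recurrence:
a_3 = 24, a_4 = 48, a_5 = 0, a_6 = -288.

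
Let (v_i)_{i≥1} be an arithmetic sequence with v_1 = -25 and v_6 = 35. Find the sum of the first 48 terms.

12336

Common difference d = (35 - (-25)) / (6 - 1) = 12.
v_i = -25 + (i - 1)·12.
v_{48} = 539; S = 48·(-25 + 539)/2 = 12336.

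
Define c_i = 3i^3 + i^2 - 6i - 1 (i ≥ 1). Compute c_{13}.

c_{13} = 3·13^3 + 1·13^2 - 6·13 - 1 = 6681.

6681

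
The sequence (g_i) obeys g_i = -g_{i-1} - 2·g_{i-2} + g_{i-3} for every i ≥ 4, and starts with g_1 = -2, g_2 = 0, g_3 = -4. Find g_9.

-52

Step forward from the initial values:
g_4 = 2, g_5 = 6, g_6 = -14, g_7 = 4, g_8 = 30, g_9 = -52.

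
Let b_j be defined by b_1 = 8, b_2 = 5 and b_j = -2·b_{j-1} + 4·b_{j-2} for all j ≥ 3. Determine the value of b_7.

Step forward from the initial values:
b_3 = 22;  b_4 = -24;  b_5 = 136;  b_6 = -368;  b_7 = 1280.

1280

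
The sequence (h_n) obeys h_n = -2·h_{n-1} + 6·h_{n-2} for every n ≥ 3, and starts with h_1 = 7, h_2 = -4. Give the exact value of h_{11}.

h_3 = 50; h_4 = -124; h_5 = 548; h_6 = -1840; h_7 = 6968; h_8 = -24976; h_9 = 91760; h_{10} = -333376; h_{11} = 1217312.

1217312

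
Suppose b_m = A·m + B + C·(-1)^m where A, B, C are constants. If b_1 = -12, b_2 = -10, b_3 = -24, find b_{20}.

Plug in m = 1, 2, 3: A + B - C = -12; 2A + B + C = -10; 3A + B - C = -24.
Subtracting the first from the second: A + 2C = 2.
Subtracting the second from the third: A - 2C = -14.
Solving: C = 4, A = -6, then B = -2.
So b_m = -6·m + (-2) + 4·(-1)^m; at m=20 this is -118.

-118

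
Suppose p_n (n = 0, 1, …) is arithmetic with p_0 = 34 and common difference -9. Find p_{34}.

-272

p_n = 34 + (n - 0)·(-9).
p_{34} = 34 + 34·(-9) = -272.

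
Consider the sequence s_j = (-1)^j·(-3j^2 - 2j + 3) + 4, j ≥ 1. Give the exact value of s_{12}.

(-1)^12 = 1; -3j^2 - 2j + 3 at j=12 is -453; so s_{12} = -449.

-449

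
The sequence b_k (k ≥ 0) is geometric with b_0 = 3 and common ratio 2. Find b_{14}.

b_k = 3·2^(k-0).
b_{14} = 3·2^14 = 49152.

49152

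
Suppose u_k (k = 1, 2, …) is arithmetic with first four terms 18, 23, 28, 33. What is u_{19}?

108

Common difference d = 5.
u_k = 18 + (k - 1)·5.
u_{19} = 18 + 18·5 = 108.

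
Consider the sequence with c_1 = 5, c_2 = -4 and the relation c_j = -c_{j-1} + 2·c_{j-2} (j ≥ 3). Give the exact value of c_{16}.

-98302

c_3 = 14; c_4 = -22; c_5 = 50; …; c_{13} = 12290; c_{14} = -24574; c_{15} = 49154; c_{16} = -98302.
(Characteristic roots are 1 and -2.)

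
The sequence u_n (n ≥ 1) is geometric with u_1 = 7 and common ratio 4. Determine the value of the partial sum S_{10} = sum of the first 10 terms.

u_n = 7·4^(n-1).
S = 7·(4^10 - 1)/(4 - 1) = 7·(1048576 - 1)/(3) = 2446675.

2446675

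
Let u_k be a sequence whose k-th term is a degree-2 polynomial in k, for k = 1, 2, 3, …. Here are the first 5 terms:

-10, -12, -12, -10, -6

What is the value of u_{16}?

170

1st diffs: -2, 0, 2, 4.
2nd diffs: 2, 2, 2 (constant).
Newton forward-difference form: u_k = -10 + (-2)·C(k-1,1) + 2·C(k-1,2).
At k = 16: k-1 = 15, so u_{16} = -10 - 30 + 210 = 170.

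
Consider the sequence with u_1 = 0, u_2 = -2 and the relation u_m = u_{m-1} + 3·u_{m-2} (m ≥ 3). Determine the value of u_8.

Applying the relation repeatedly:
u_3 = -2; u_4 = -8; u_5 = -14; u_6 = -38; u_7 = -80; u_8 = -194.

-194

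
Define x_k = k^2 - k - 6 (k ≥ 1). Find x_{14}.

176

x_{14} = 1·14^2 - 1·14 - 6 = 176.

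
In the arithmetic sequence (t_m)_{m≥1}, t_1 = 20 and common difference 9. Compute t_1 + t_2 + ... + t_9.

504

t_m = 20 + (m - 1)·9.
t_9 = 92; S = 9·(20 + 92)/2 = 504.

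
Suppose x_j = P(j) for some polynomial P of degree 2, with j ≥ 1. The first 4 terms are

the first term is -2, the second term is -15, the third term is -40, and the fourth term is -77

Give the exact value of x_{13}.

1st diffs: -13, -25, -37.
2nd diffs: -12, -12 (constant).
So x_j = -6j^2 + 5j - 1.
Evaluating at j = 13 gives x_{13} = -950.

-950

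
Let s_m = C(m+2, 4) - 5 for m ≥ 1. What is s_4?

C(6, 4) = 15, so s_4 = 10.

10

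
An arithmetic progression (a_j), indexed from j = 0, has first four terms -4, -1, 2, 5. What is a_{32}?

92

Common difference d = 3.
a_j = -4 + (j - 0)·3.
a_{32} = -4 + 32·3 = 92.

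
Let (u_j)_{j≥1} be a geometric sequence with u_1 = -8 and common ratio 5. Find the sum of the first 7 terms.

-156248

u_j = (-8)·5^(j-1).
S = (-8)·(5^7 - 1)/(5 - 1) = (-8)·(78125 - 1)/(4) = -156248.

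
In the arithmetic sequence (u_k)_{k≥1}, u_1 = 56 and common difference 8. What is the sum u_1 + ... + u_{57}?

15960

u_k = 56 + (k - 1)·8.
u_{57} = 504; S = 57·(56 + 504)/2 = 15960.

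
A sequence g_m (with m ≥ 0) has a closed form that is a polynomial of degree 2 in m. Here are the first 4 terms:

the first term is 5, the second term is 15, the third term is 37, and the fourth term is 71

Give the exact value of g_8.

421

1st diffs: 10, 22, 34.
2nd diffs: 12, 12 (constant).
Newton forward-difference form: g_m = 5 + 10·C(m,1) + 12·C(m,2).
At m = 8: m = 8, so g_8 = 5 + 80 + 336 = 421.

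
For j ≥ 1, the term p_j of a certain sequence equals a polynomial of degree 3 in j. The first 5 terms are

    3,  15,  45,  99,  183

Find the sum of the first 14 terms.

1st diffs: 12, 30, 54, 84.
2nd diffs: 18, 24, 30.
3rd diffs: 6, 6 (constant).
So p_j = j^3 + 3j^2 - 4j + 3.
Continuing: …, 303, 465, 675, 939, …, p_{14} = 3279.
Summing j = 1..14 (14 terms) gives 13692.

13692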